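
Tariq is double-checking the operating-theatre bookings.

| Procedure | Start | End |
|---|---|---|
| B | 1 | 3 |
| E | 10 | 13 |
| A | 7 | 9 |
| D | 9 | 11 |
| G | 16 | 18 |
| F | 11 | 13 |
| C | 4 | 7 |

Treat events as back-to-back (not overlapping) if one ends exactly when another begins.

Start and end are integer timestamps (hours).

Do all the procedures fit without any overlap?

Sorted by start: B, C, A, D, E, F, G.
C starts after B ends; B is clear from here.
A starts exactly when C ends (back-to-back, no overlap); C is clear from here.
D starts exactly when A ends (back-to-back, no overlap); A is clear from here.
E starts before D ends → D and E overlap.
That's a conflict, so the schedule is not conflict-free.

No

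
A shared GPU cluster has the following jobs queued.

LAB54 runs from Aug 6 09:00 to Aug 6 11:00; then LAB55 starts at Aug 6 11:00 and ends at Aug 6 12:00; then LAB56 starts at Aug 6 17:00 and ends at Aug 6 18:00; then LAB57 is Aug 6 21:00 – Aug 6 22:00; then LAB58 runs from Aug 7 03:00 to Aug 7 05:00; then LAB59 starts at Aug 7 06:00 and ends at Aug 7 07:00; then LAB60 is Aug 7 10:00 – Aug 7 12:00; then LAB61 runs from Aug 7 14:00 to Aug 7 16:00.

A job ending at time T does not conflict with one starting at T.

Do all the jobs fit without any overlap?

Yes

Check each pair: they overlap iff neither finishes before the other starts.
Sorted by start: LAB54, LAB55, LAB56, LAB57, LAB58, LAB59, LAB60, LAB61.
LAB55 starts exactly when LAB54 ends (back-to-back, no overlap), so LAB54 has no further overlaps.
LAB56 starts after LAB55 ends, so LAB55 has no further overlaps.
LAB57 starts after LAB56 ends, so LAB56 has no further overlaps.
LAB58 starts after LAB57 ends, so LAB57 has no further overlaps.
LAB59 starts after LAB58 ends, so LAB58 has no further overlaps.
LAB60 starts after LAB59 ends, so LAB59 has no further overlaps.
LAB61 starts after LAB60 ends.
Every pair is clear; the schedule has no overlaps.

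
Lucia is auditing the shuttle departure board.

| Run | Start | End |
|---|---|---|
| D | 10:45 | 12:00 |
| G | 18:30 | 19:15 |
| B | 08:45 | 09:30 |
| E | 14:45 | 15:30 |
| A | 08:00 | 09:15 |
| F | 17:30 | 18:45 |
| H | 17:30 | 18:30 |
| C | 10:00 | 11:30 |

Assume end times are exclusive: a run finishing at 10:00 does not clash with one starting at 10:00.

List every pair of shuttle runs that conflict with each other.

Sorted by start: A, B, C, D, E, F, H, G.
B starts before A ends → A and B overlap.
C starts after A ends; A is clear from here.
C starts after B ends; B is clear from here.
D starts before C ends → C and D overlap.
E starts after C ends; C is clear from here.
E starts after D ends; D is clear from here.
F starts after E ends; E is clear from here.
H starts before F ends → F and H overlap.
G starts before F ends → F and G overlap.
G starts exactly when H ends (back-to-back, no overlap).

A & B, C & D, F & G, F & H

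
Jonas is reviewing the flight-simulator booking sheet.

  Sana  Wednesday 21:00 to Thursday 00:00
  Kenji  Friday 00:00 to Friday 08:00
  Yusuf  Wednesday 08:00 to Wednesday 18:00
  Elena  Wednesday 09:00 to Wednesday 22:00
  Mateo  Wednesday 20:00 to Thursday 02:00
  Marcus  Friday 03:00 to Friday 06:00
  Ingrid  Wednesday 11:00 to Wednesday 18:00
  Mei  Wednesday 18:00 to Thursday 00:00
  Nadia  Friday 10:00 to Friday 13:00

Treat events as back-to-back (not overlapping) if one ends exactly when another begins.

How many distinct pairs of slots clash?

Sorted by start: Yusuf, Elena, Ingrid, Mei, Mateo, Sana, Kenji, Marcus, Nadia.
Elena starts before Yusuf ends → Yusuf and Elena overlap.
Ingrid starts before Yusuf ends → Yusuf and Ingrid overlap.
Mei starts exactly when Yusuf ends (back-to-back, no overlap); Yusuf is clear from here.
Ingrid starts before Elena ends → Elena and Ingrid overlap.
Mei starts before Elena ends → Elena and Mei overlap.
Mateo starts before Elena ends → Elena and Mateo overlap.
Sana starts before Elena ends → Elena and Sana overlap.
Kenji starts after Elena ends; Elena is clear from here.
Mei starts exactly when Ingrid ends (back-to-back, no overlap); Ingrid is clear from here.
Mateo starts before Mei ends → Mei and Mateo overlap.
Sana starts before Mei ends → Mei and Sana overlap.
Kenji starts after Mei ends; Mei is clear from here.
Sana starts before Mateo ends → Mateo and Sana overlap.
Kenji starts after Mateo ends; Mateo is clear from here.
Kenji starts after Sana ends; Sana is clear from here.
Marcus starts before Kenji ends → Kenji and Marcus overlap.
Nadia starts after Kenji ends.
Nadia starts after Marcus ends.
Overlapping pairs: Elena & Ingrid, Elena & Mateo, Elena & Mei, Elena & Sana, Elena & Yusuf, Ingrid & Yusuf, Kenji & Marcus, Mateo & Mei, Mateo & Sana, Mei & Sana — 10 in total.

10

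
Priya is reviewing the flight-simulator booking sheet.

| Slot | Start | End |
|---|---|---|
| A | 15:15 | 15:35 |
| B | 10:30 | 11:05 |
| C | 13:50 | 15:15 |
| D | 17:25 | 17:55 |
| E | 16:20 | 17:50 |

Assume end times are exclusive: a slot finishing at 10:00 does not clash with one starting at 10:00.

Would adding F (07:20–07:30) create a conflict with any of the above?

No — it doesn't clash with anything

B: starts 10:30 at or after F ends 07:30 → clear.
C: starts 13:50 at or after F ends 07:30 → clear.
A: starts 15:15 at or after F ends 07:30 → clear.
E: starts 16:20 at or after F ends 07:30 → clear.
D: starts 17:25 at or after F ends 07:30 → clear.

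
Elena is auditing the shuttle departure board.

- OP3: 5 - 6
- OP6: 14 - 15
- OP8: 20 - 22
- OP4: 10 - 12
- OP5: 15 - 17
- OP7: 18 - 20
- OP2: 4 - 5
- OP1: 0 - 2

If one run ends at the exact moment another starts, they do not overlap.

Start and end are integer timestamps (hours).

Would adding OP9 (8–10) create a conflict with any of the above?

No — it doesn't clash with anything

OP1: ends 2 at or before OP9 starts 8 → clear.
OP2: ends 5 at or before OP9 starts 8 → clear.
OP3: ends 6 at or before OP9 starts 8 → clear.
OP4: starts 10 at or after OP9 ends 10 → clear.
OP6: starts 14 at or after OP9 ends 10 → clear.
OP5: starts 15 at or after OP9 ends 10 → clear.
OP7: starts 18 at or after OP9 ends 10 → clear.
OP8: starts 20 at or after OP9 ends 10 → clear.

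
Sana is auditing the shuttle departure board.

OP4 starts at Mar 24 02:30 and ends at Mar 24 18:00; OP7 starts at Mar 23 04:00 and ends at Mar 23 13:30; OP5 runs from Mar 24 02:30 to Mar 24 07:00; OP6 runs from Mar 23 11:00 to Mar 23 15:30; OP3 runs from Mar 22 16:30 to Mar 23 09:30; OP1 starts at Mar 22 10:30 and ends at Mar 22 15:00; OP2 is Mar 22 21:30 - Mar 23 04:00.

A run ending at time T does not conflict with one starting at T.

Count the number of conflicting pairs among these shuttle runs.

4

Sorted by start: OP1, OP3, OP2, OP7, OP6, OP4, OP5.
OP3 starts after OP1 ends, so nothing later overlaps OP1 either.
OP2 starts before OP3 ends → OP3 and OP2 overlap.
OP7 starts before OP3 ends → OP3 and OP7 overlap.
OP6 starts after OP3 ends, so nothing later overlaps OP3 either.
OP7 starts exactly when OP2 ends (back-to-back, no overlap), so nothing later overlaps OP2 either.
OP6 starts before OP7 ends → OP7 and OP6 overlap.
OP4 starts after OP7 ends, so nothing later overlaps OP7 either.
OP4 starts after OP6 ends, so nothing later overlaps OP6 either.
OP5 starts before OP4 ends → OP4 and OP5 overlap.
Overlapping pairs: OP2 & OP3, OP3 & OP7, OP4 & OP5, OP6 & OP7 — 4 in total.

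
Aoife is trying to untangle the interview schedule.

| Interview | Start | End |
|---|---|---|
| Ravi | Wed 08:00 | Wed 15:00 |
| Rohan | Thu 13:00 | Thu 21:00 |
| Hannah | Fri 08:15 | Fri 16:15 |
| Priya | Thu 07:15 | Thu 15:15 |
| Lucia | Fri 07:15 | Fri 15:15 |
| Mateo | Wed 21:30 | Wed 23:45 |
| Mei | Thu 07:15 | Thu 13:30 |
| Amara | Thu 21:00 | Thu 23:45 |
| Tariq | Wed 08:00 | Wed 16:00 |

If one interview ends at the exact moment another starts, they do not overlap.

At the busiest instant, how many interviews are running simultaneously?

Sort all start/end points and keep a running count:
Wed 08:00 start Ravi → 1
Wed 08:00 start Tariq → 2
Wed 15:00 end Ravi → 1
Wed 16:00 end Tariq → 0
Wed 21:30 start Mateo → 1
Wed 23:45 end Mateo → 0
Thu 07:15 start Mei → 1
Thu 07:15 start Priya → 2
Thu 13:00 start Rohan → 3
Thu 13:30 end Mei → 2
Thu 15:15 end Priya → 1
Thu 21:00 end Rohan → 0
Thu 21:00 start Amara → 1
Thu 23:45 end Amara → 0
Fri 07:15 start Lucia → 1
Fri 08:15 start Hannah → 2
Fri 15:15 end Lucia → 1
Fri 16:15 end Hannah → 0
Peak is 3, at Thu 13:00 (Mei, Priya, Rohan).

3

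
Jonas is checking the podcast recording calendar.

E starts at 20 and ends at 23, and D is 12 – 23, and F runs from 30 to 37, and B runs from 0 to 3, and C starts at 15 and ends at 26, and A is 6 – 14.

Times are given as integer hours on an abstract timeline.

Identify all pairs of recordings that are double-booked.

Sorted by start: B, A, D, C, E, F.
A starts after B ends — done with B.
D starts before A ends → A and D overlap.
C starts after A ends — done with A.
C starts before D ends → D and C overlap.
E starts before D ends → D and E overlap.
F starts after D ends.
E starts before C ends → C and E overlap.
F starts after C ends.
F starts after E ends.

A & D, C & D, C & E, D & E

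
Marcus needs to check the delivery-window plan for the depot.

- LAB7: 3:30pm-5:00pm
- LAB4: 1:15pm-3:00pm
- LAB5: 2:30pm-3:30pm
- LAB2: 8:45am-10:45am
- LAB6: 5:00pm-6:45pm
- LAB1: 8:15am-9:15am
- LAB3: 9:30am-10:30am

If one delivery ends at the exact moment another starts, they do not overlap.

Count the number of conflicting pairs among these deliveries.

3

Sorted by start: LAB1, LAB2, LAB3, LAB4, LAB5, LAB7, LAB6.
LAB2 starts before LAB1 ends → LAB1 and LAB2 overlap.
LAB3 starts after LAB1 ends — done with LAB1.
LAB3 starts before LAB2 ends → LAB2 and LAB3 overlap.
LAB4 starts after LAB2 ends — done with LAB2.
LAB4 starts after LAB3 ends — done with LAB3.
LAB5 starts before LAB4 ends → LAB4 and LAB5 overlap.
LAB7 starts after LAB4 ends — done with LAB4.
LAB7 starts exactly when LAB5 ends (back-to-back, no overlap) — done with LAB5.
LAB6 starts exactly when LAB7 ends (back-to-back, no overlap).
Overlapping pairs: LAB1 & LAB2, LAB2 & LAB3, LAB4 & LAB5 — 3 in total.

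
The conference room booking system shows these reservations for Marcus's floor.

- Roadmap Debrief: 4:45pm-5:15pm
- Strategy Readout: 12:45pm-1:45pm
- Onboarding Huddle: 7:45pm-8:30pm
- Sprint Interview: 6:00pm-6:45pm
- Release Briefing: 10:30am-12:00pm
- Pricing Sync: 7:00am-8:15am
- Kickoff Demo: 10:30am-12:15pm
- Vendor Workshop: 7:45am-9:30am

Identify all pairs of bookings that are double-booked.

Kickoff Demo & Release Briefing, Pricing Sync & Vendor Workshop

Two intervals overlap when each starts before the other ends.
Sorted by start: Pricing Sync, Vendor Workshop, Kickoff Demo, Release Briefing, Strategy Readout, Roadmap Debrief, Sprint Interview, Onboarding Huddle.
Vendor Workshop starts before Pricing Sync ends → Pricing Sync and Vendor Workshop overlap.
Kickoff Demo starts after Pricing Sync ends — done with Pricing Sync.
Kickoff Demo starts after Vendor Workshop ends — done with Vendor Workshop.
Release Briefing starts before Kickoff Demo ends → Kickoff Demo and Release Briefing overlap.
Strategy Readout starts after Kickoff Demo ends — done with Kickoff Demo.
Strategy Readout starts after Release Briefing ends — done with Release Briefing.
Roadmap Debrief starts after Strategy Readout ends — done with Strategy Readout.
Sprint Interview starts after Roadmap Debrief ends — done with Roadmap Debrief.
Onboarding Huddle starts after Sprint Interview ends.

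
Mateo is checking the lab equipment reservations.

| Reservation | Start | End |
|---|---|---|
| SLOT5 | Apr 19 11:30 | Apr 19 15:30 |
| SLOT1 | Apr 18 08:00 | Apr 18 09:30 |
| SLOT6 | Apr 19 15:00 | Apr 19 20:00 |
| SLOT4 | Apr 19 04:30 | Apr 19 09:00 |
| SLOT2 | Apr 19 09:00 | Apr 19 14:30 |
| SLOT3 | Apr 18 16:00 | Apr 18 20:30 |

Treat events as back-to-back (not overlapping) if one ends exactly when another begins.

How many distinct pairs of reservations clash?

2

Sorted by start: SLOT1, SLOT3, SLOT4, SLOT2, SLOT5, SLOT6.
SLOT3 starts after SLOT1 ends — done with SLOT1.
SLOT4 starts after SLOT3 ends — done with SLOT3.
SLOT2 starts exactly when SLOT4 ends (back-to-back, no overlap) — done with SLOT4.
SLOT5 starts before SLOT2 ends → SLOT2 and SLOT5 overlap.
SLOT6 starts after SLOT2 ends.
SLOT6 starts before SLOT5 ends → SLOT5 and SLOT6 overlap.
Overlapping pairs: SLOT2 & SLOT5, SLOT5 & SLOT6 — 2 in total.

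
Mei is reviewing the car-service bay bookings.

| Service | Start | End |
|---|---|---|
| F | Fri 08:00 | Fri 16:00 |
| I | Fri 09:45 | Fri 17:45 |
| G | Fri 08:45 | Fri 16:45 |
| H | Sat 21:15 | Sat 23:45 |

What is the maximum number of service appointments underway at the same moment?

3

Walk through starts and ends in time order (an end at T is processed before a start at T):
Fri 08:00 start F → 1
Fri 08:45 start G → 2
Fri 09:45 start I → 3
Fri 16:00 end F → 2
Fri 16:45 end G → 1
Fri 17:45 end I → 0
Sat 21:15 start H → 1
Sat 23:45 end H → 0
Peak is 3, at Fri 09:45 (F, G, I).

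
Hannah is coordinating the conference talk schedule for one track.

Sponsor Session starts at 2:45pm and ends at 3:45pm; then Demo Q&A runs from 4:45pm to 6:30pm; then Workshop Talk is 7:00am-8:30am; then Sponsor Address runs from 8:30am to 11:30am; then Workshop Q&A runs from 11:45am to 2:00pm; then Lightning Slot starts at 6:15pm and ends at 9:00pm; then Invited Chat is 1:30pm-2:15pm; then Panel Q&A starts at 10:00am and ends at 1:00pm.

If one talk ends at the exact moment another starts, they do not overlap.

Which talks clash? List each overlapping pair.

Sorted by start: Workshop Talk, Sponsor Address, Panel Q&A, Workshop Q&A, Invited Chat, Sponsor Session, Demo Q&A, Lightning Slot.
Sponsor Address starts exactly when Workshop Talk ends (back-to-back, no overlap), so nothing later overlaps Workshop Talk either.
Panel Q&A starts before Sponsor Address ends → Sponsor Address and Panel Q&A overlap.
Workshop Q&A starts after Sponsor Address ends, so nothing later overlaps Sponsor Address either.
Workshop Q&A starts before Panel Q&A ends → Panel Q&A and Workshop Q&A overlap.
Invited Chat starts after Panel Q&A ends, so nothing later overlaps Panel Q&A either.
Invited Chat starts before Workshop Q&A ends → Workshop Q&A and Invited Chat overlap.
Sponsor Session starts after Workshop Q&A ends, so nothing later overlaps Workshop Q&A either.
Sponsor Session starts after Invited Chat ends, so nothing later overlaps Invited Chat either.
Demo Q&A starts after Sponsor Session ends, so nothing later overlaps Sponsor Session either.
Lightning Slot starts before Demo Q&A ends → Demo Q&A and Lightning Slot overlap.

Demo Q&A & Lightning Slot, Invited Chat & Workshop Q&A, Panel Q&A & Sponsor Address, Panel Q&A & Workshop Q&A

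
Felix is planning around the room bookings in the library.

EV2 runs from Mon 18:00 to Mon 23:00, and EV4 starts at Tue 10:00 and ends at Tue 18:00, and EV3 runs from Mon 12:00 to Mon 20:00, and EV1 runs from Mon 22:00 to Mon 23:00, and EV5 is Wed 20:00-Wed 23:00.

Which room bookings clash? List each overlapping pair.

Sorted by start: EV3, EV2, EV1, EV4, EV5.
EV2 starts before EV3 ends → EV3 and EV2 overlap.
EV1 starts after EV3 ends — done with EV3.
EV1 starts before EV2 ends → EV2 and EV1 overlap.
EV4 starts after EV2 ends — done with EV2.
EV4 starts after EV1 ends — done with EV1.
EV5 starts after EV4 ends.

EV1 & EV2, EV2 & EV3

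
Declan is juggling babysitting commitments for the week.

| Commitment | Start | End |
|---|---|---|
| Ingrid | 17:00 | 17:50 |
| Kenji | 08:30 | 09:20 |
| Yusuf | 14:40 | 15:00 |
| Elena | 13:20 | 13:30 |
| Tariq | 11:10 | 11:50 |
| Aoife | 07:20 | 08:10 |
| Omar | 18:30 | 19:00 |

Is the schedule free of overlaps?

Two intervals overlap when each starts before the other ends.
Sorted by start: Aoife, Kenji, Tariq, Elena, Yusuf, Ingrid, Omar.
Kenji starts after Aoife ends; Aoife is clear from here.
Tariq starts after Kenji ends; Kenji is clear from here.
Elena starts after Tariq ends; Tariq is clear from here.
Yusuf starts after Elena ends; Elena is clear from here.
Ingrid starts after Yusuf ends; Yusuf is clear from here.
Omar starts after Ingrid ends.
Every pair is clear; the schedule has no overlaps.

Yes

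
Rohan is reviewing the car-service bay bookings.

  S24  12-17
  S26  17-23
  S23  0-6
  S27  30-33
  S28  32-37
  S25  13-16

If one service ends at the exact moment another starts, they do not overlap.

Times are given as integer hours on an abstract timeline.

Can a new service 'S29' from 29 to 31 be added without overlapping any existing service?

S23: ends 6 at or before S29 starts 29 → clear.
S24: ends 17 at or before S29 starts 29 → clear.
S25: ends 16 at or before S29 starts 29 → clear.
S26: ends 23 at or before S29 starts 29 → clear.
S27: starts 30 before S29 ends 31, and ends 33 after S29 starts 29 → overlap.
S28: starts 32 at or after S29 ends 31 → clear.
S29 overlaps S27.

No — it overlaps S27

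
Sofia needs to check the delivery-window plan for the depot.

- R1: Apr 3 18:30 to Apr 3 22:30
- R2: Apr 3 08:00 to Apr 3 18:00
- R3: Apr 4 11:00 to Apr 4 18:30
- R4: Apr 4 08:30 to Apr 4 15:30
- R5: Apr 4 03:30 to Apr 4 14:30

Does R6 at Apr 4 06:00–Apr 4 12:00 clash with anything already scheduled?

Yes — it overlaps R3, R4, R5

R2: ends Apr 3 18:00 at or before R6 starts Apr 4 06:00 → clear.
R1: ends Apr 3 22:30 at or before R6 starts Apr 4 06:00 → clear.
R5: starts Apr 4 03:30 before R6 ends Apr 4 12:00, and ends Apr 4 14:30 after R6 starts Apr 4 06:00 → overlap.
R4: starts Apr 4 08:30 before R6 ends Apr 4 12:00, and ends Apr 4 15:30 after R6 starts Apr 4 06:00 → overlap.
R3: starts Apr 4 11:00 before R6 ends Apr 4 12:00, and ends Apr 4 18:30 after R6 starts Apr 4 06:00 → overlap.
R6 overlaps R3, R4, R5.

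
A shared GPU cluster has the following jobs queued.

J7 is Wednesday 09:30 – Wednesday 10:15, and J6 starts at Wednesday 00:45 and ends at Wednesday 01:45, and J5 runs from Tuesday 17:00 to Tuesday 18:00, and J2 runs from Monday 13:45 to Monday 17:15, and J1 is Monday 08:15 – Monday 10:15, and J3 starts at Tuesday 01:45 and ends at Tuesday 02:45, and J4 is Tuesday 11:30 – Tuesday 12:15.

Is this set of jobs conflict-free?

Yes

Sorted by start: J1, J2, J3, J4, J5, J6, J7.
J2 starts after J1 ends, so nothing later overlaps J1 either.
J3 starts after J2 ends, so nothing later overlaps J2 either.
J4 starts after J3 ends, so nothing later overlaps J3 either.
J5 starts after J4 ends, so nothing later overlaps J4 either.
J6 starts after J5 ends, so nothing later overlaps J5 either.
J7 starts after J6 ends.
Every pair is clear; the schedule has no overlaps.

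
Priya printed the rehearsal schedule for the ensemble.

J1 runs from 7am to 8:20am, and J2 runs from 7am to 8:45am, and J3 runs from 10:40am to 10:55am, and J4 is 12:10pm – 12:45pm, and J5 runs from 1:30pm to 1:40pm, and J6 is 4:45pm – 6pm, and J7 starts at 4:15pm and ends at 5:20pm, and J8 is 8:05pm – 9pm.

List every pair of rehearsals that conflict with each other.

J1 & J2, J6 & J7

Check each pair: they overlap iff neither finishes before the other starts.
Sorted by start: J1, J2, J3, J4, J5, J7, J6, J8.
J2 starts before J1 ends → J1 and J2 overlap.
J3 starts after J1 ends — done with J1.
J3 starts after J2 ends — done with J2.
J4 starts after J3 ends — done with J3.
J5 starts after J4 ends — done with J4.
J7 starts after J5 ends — done with J5.
J6 starts before J7 ends → J7 and J6 overlap.
J8 starts after J7 ends.
J8 starts after J6 ends.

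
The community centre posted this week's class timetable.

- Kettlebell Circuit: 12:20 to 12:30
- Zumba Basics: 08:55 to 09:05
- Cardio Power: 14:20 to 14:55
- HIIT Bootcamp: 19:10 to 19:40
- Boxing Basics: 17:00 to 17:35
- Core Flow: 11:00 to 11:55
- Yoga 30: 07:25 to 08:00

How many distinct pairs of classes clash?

0

Sorted by start: Yoga 30, Zumba Basics, Core Flow, Kettlebell Circuit, Cardio Power, Boxing Basics, HIIT Bootcamp.
Zumba Basics starts after Yoga 30 ends, so Yoga 30 has no further overlaps.
Core Flow starts after Zumba Basics ends, so Zumba Basics has no further overlaps.
Kettlebell Circuit starts after Core Flow ends, so Core Flow has no further overlaps.
Cardio Power starts after Kettlebell Circuit ends, so Kettlebell Circuit has no further overlaps.
Boxing Basics starts after Cardio Power ends, so Cardio Power has no further overlaps.
HIIT Bootcamp starts after Boxing Basics ends.
No pair overlaps.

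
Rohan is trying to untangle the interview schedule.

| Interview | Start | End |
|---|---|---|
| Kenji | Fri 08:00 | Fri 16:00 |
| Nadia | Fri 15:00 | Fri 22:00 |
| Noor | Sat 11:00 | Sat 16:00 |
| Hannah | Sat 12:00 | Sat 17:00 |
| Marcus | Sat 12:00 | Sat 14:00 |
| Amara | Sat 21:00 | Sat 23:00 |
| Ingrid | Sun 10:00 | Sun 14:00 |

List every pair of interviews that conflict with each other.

Hannah & Marcus, Hannah & Noor, Kenji & Nadia, Marcus & Noor

Sorted by start: Kenji, Nadia, Noor, Hannah, Marcus, Amara, Ingrid.
Nadia starts before Kenji ends → Kenji and Nadia overlap.
Noor starts after Kenji ends, so Kenji has no further overlaps.
Noor starts after Nadia ends, so Nadia has no further overlaps.
Hannah starts before Noor ends → Noor and Hannah overlap.
Marcus starts before Noor ends → Noor and Marcus overlap.
Amara starts after Noor ends, so Noor has no further overlaps.
Marcus starts before Hannah ends → Hannah and Marcus overlap.
Amara starts after Hannah ends, so Hannah has no further overlaps.
Amara starts after Marcus ends, so Marcus has no further overlaps.
Ingrid starts after Amara ends.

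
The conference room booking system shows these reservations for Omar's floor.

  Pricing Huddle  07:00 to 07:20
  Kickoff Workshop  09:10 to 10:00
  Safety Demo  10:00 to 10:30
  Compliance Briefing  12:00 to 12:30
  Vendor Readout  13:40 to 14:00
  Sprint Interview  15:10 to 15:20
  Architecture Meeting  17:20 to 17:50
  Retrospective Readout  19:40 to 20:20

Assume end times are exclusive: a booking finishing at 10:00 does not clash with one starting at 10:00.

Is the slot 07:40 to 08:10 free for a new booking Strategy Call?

Yes — the slot is free

Pricing Huddle: ends 07:20 at or before Strategy Call starts 07:40 → clear.
Kickoff Workshop: starts 09:10 at or after Strategy Call ends 08:10 → clear.
Safety Demo: starts 10:00 at or after Strategy Call ends 08:10 → clear.
Compliance Briefing: starts 12:00 at or after Strategy Call ends 08:10 → clear.
Vendor Readout: starts 13:40 at or after Strategy Call ends 08:10 → clear.
Sprint Interview: starts 15:10 at or after Strategy Call ends 08:10 → clear.
Architecture Meeting: starts 17:20 at or after Strategy Call ends 08:10 → clear.
Retrospective Readout: starts 19:40 at or after Strategy Call ends 08:10 → clear.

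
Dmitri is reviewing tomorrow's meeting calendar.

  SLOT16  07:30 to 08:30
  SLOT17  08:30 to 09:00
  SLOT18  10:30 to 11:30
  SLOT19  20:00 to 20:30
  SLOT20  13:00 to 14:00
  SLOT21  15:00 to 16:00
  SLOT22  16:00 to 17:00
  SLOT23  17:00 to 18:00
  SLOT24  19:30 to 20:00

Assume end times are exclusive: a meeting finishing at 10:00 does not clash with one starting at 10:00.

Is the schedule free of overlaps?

Check each pair: they overlap iff neither finishes before the other starts.
Sorted by start: SLOT16, SLOT17, SLOT18, SLOT20, SLOT21, SLOT22, SLOT23, SLOT24, SLOT19.
SLOT17 starts exactly when SLOT16 ends (back-to-back, no overlap) — done with SLOT16.
SLOT18 starts after SLOT17 ends — done with SLOT17.
SLOT20 starts after SLOT18 ends — done with SLOT18.
SLOT21 starts after SLOT20 ends — done with SLOT20.
SLOT22 starts exactly when SLOT21 ends (back-to-back, no overlap) — done with SLOT21.
SLOT23 starts exactly when SLOT22 ends (back-to-back, no overlap) — done with SLOT22.
SLOT24 starts after SLOT23 ends — done with SLOT23.
SLOT19 starts exactly when SLOT24 ends (back-to-back, no overlap).
Every pair is clear; the schedule has no overlaps.

Yes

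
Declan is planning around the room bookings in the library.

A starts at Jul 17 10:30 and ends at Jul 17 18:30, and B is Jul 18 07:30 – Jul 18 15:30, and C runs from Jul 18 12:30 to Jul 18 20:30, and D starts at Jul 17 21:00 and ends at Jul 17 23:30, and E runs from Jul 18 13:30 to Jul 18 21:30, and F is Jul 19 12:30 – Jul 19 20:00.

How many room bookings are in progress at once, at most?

3

Walk through starts and ends in time order (an end at T is processed before a start at T):
Jul 17 10:30 start A → 1
Jul 17 18:30 end A → 0
Jul 17 21:00 start D → 1
Jul 17 23:30 end D → 0
Jul 18 07:30 start B → 1
Jul 18 12:30 start C → 2
Jul 18 13:30 start E → 3
Jul 18 15:30 end B → 2
Jul 18 20:30 end C → 1
Jul 18 21:30 end E → 0
Jul 19 12:30 start F → 1
Jul 19 20:00 end F → 0
Peak is 3, at Jul 18 13:30 (B, C, E).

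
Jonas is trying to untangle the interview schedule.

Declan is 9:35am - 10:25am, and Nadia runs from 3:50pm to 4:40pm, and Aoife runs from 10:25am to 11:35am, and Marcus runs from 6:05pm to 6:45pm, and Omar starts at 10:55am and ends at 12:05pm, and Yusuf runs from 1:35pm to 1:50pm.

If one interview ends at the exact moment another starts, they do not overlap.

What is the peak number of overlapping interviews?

2

Walk through starts and ends in time order (an end at T is processed before a start at T):
9:35am start Declan → 1
10:25am end Declan → 0
10:25am start Aoife → 1
10:55am start Omar → 2
11:35am end Aoife → 1
12:05pm end Omar → 0
1:35pm start Yusuf → 1
1:50pm end Yusuf → 0
3:50pm start Nadia → 1
4:40pm end Nadia → 0
6:05pm start Marcus → 1
6:45pm end Marcus → 0
Peak is 2, at 10:55am (Aoife, Omar).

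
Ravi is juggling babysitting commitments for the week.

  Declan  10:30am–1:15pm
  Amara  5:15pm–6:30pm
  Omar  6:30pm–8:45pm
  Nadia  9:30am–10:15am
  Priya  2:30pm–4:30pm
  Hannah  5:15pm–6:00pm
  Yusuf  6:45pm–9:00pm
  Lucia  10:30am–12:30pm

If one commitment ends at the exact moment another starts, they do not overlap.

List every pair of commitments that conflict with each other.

Amara & Hannah, Declan & Lucia, Omar & Yusuf

Sorted by start: Nadia, Declan, Lucia, Priya, Amara, Hannah, Omar, Yusuf.
Declan starts after Nadia ends; Nadia is clear from here.
Lucia starts before Declan ends → Declan and Lucia overlap.
Priya starts after Declan ends; Declan is clear from here.
Priya starts after Lucia ends; Lucia is clear from here.
Amara starts after Priya ends; Priya is clear from here.
Hannah starts before Amara ends → Amara and Hannah overlap.
Omar starts exactly when Amara ends (back-to-back, no overlap); Amara is clear from here.
Omar starts after Hannah ends; Hannah is clear from here.
Yusuf starts before Omar ends → Omar and Yusuf overlap.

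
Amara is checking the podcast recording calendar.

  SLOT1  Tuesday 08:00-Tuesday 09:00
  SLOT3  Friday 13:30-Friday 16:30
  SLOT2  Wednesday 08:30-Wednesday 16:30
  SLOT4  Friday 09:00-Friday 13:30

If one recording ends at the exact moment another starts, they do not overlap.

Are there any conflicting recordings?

No

Check each pair: they overlap iff neither finishes before the other starts.
Sorted by start: SLOT1, SLOT2, SLOT4, SLOT3.
SLOT2 starts after SLOT1 ends — done with SLOT1.
SLOT4 starts after SLOT2 ends — done with SLOT2.
SLOT3 starts exactly when SLOT4 ends (back-to-back, no overlap).
Every pair is clear; the schedule has no overlaps.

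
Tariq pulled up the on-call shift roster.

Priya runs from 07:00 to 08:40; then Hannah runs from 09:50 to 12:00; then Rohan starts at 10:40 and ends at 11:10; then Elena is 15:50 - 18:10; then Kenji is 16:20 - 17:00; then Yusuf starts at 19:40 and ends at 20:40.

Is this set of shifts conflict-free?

Check each pair: they overlap iff neither finishes before the other starts.
Sorted by start: Priya, Hannah, Rohan, Elena, Kenji, Yusuf.
Hannah starts after Priya ends — done with Priya.
Rohan starts before Hannah ends → Hannah and Rohan overlap.
That's a conflict, so the schedule is not conflict-free.

No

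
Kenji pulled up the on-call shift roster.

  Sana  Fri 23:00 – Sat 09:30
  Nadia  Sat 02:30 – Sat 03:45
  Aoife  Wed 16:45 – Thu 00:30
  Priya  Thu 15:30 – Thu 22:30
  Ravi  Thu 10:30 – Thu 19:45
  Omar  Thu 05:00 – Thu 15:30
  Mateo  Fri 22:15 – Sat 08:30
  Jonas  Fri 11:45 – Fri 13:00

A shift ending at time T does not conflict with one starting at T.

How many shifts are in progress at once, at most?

3

Walk through starts and ends in time order (an end at T is processed before a start at T):
Wed 16:45 start Aoife → 1
Thu 00:30 end Aoife → 0
Thu 05:00 start Omar → 1
Thu 10:30 start Ravi → 2
Thu 15:30 end Omar → 1
Thu 15:30 start Priya → 2
Thu 19:45 end Ravi → 1
Thu 22:30 end Priya → 0
Fri 11:45 start Jonas → 1
Fri 13:00 end Jonas → 0
Fri 22:15 start Mateo → 1
Fri 23:00 start Sana → 2
Sat 02:30 start Nadia → 3
Sat 03:45 end Nadia → 2
Sat 08:30 end Mateo → 1
Sat 09:30 end Sana → 0
Peak is 3, at Sat 02:30 (Mateo, Nadia, Sana).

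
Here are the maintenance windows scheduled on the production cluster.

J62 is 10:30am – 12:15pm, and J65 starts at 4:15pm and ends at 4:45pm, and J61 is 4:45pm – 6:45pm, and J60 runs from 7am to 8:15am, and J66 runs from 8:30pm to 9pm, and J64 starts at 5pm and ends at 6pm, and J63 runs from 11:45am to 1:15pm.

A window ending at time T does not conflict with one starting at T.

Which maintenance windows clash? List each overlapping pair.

Two intervals overlap when each starts before the other ends.
Sorted by start: J60, J62, J63, J65, J61, J64, J66.
J62 starts after J60 ends — done with J60.
J63 starts before J62 ends → J62 and J63 overlap.
J65 starts after J62 ends — done with J62.
J65 starts after J63 ends — done with J63.
J61 starts exactly when J65 ends (back-to-back, no overlap) — done with J65.
J64 starts before J61 ends → J61 and J64 overlap.
J66 starts after J61 ends.
J66 starts after J64 ends.

J61 & J64, J62 & J63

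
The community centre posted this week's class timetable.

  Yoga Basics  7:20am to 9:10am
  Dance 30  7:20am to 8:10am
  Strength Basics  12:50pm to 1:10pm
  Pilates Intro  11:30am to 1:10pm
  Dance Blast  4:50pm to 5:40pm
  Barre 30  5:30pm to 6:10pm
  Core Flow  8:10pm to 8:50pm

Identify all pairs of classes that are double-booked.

Check each pair: they overlap iff neither finishes before the other starts.
Sorted by start: Yoga Basics, Dance 30, Pilates Intro, Strength Basics, Dance Blast, Barre 30, Core Flow.
Dance 30 starts before Yoga Basics ends → Yoga Basics and Dance 30 overlap.
Pilates Intro starts after Yoga Basics ends; Yoga Basics is clear from here.
Pilates Intro starts after Dance 30 ends; Dance 30 is clear from here.
Strength Basics starts before Pilates Intro ends → Pilates Intro and Strength Basics overlap.
Dance Blast starts after Pilates Intro ends; Pilates Intro is clear from here.
Dance Blast starts after Strength Basics ends; Strength Basics is clear from here.
Barre 30 starts before Dance Blast ends → Dance Blast and Barre 30 overlap.
Core Flow starts after Dance Blast ends.
Core Flow starts after Barre 30 ends.

Barre 30 & Dance Blast, Dance 30 & Yoga Basics, Pilates Intro & Strength Basics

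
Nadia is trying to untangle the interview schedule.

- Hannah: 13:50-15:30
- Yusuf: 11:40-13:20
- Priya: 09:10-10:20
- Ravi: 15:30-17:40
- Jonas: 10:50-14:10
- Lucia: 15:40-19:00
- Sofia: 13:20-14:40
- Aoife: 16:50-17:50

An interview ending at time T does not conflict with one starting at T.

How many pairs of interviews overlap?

Two intervals overlap when each starts before the other ends.
Sorted by start: Priya, Jonas, Yusuf, Sofia, Hannah, Ravi, Lucia, Aoife.
Jonas starts after Priya ends; Priya is clear from here.
Yusuf starts before Jonas ends → Jonas and Yusuf overlap.
Sofia starts before Jonas ends → Jonas and Sofia overlap.
Hannah starts before Jonas ends → Jonas and Hannah overlap.
Ravi starts after Jonas ends; Jonas is clear from here.
Sofia starts exactly when Yusuf ends (back-to-back, no overlap); Yusuf is clear from here.
Hannah starts before Sofia ends → Sofia and Hannah overlap.
Ravi starts after Sofia ends; Sofia is clear from here.
Ravi starts exactly when Hannah ends (back-to-back, no overlap); Hannah is clear from here.
Lucia starts before Ravi ends → Ravi and Lucia overlap.
Aoife starts before Ravi ends → Ravi and Aoife overlap.
Aoife starts before Lucia ends → Lucia and Aoife overlap.
Overlapping pairs: Aoife & Lucia, Aoife & Ravi, Hannah & Jonas, Hannah & Sofia, Jonas & Sofia, Jonas & Yusuf, Lucia & Ravi — 7 in total.

7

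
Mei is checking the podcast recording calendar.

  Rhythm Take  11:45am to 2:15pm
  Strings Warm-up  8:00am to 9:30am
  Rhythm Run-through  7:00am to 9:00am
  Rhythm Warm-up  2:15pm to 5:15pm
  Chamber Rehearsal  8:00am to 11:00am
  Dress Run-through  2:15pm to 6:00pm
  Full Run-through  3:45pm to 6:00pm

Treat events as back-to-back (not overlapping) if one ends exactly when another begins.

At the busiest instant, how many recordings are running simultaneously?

Sweep the timeline, counting +1 at each start and −1 at each end (ends before starts at a tie):
7:00am start Rhythm Run-through → 1
8:00am start Chamber Rehearsal → 2
8:00am start Strings Warm-up → 3
9:00am end Rhythm Run-through → 2
9:30am end Strings Warm-up → 1
11:00am end Chamber Rehearsal → 0
11:45am start Rhythm Take → 1
2:15pm end Rhythm Take → 0
2:15pm start Dress Run-through → 1
2:15pm start Rhythm Warm-up → 2
3:45pm start Full Run-through → 3
5:15pm end Rhythm Warm-up → 2
6:00pm end Dress Run-through → 1
6:00pm end Full Run-through → 0
Peak is 3, at 8:00am (Chamber Rehearsal, Rhythm Run-through, Strings Warm-up).

3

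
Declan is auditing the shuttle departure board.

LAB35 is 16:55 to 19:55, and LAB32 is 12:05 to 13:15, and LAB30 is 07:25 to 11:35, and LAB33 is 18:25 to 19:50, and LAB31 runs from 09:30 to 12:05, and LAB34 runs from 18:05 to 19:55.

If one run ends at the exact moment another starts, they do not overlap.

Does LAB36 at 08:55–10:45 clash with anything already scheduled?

LAB30: starts 07:25 before LAB36 ends 10:45, and ends 11:35 after LAB36 starts 08:55 → overlap.
LAB31: starts 09:30 before LAB36 ends 10:45, and ends 12:05 after LAB36 starts 08:55 → overlap.
LAB32: starts 12:05 at or after LAB36 ends 10:45 → clear.
LAB35: starts 16:55 at or after LAB36 ends 10:45 → clear.
LAB34: starts 18:05 at or after LAB36 ends 10:45 → clear.
LAB33: starts 18:25 at or after LAB36 ends 10:45 → clear.
LAB36 overlaps LAB30, LAB31.

Yes — it overlaps LAB30, LAB31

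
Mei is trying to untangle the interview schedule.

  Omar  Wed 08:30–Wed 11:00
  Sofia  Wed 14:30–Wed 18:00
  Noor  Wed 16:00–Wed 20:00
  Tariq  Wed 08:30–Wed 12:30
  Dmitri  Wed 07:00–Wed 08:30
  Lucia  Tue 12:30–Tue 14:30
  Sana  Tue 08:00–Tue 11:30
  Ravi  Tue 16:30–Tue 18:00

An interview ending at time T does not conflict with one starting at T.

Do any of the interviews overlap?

Sorted by start: Sana, Lucia, Ravi, Dmitri, Tariq, Omar, Sofia, Noor.
Lucia starts after Sana ends, so Sana has no further overlaps.
Ravi starts after Lucia ends, so Lucia has no further overlaps.
Dmitri starts after Ravi ends, so Ravi has no further overlaps.
Tariq starts exactly when Dmitri ends (back-to-back, no overlap), so Dmitri has no further overlaps.
Omar starts before Tariq ends → Tariq and Omar overlap.
That's a conflict, so the schedule is not conflict-free.

Yes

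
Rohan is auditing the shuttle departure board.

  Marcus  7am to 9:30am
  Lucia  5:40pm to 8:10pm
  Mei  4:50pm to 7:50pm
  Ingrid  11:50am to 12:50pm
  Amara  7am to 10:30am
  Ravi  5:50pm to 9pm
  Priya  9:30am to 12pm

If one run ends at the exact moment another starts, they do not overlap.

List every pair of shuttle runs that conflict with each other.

Sorted by start: Amara, Marcus, Priya, Ingrid, Mei, Lucia, Ravi.
Marcus starts before Amara ends → Amara and Marcus overlap.
Priya starts before Amara ends → Amara and Priya overlap.
Ingrid starts after Amara ends, so Amara has no further overlaps.
Priya starts exactly when Marcus ends (back-to-back, no overlap), so Marcus has no further overlaps.
Ingrid starts before Priya ends → Priya and Ingrid overlap.
Mei starts after Priya ends, so Priya has no further overlaps.
Mei starts after Ingrid ends, so Ingrid has no further overlaps.
Lucia starts before Mei ends → Mei and Lucia overlap.
Ravi starts before Mei ends → Mei and Ravi overlap.
Ravi starts before Lucia ends → Lucia and Ravi overlap.

Amara & Marcus, Amara & Priya, Ingrid & Priya, Lucia & Mei, Lucia & Ravi, Mei & Ravi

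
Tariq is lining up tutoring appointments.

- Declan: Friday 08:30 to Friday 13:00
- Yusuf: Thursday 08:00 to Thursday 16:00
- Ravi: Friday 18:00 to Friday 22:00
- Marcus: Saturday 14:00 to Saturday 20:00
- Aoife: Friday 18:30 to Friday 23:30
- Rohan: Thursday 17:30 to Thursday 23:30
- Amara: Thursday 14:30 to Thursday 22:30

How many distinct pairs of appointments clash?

3

Sorted by start: Yusuf, Amara, Rohan, Declan, Ravi, Aoife, Marcus.
Amara starts before Yusuf ends → Yusuf and Amara overlap.
Rohan starts after Yusuf ends, so nothing later overlaps Yusuf either.
Rohan starts before Amara ends → Amara and Rohan overlap.
Declan starts after Amara ends, so nothing later overlaps Amara either.
Declan starts after Rohan ends, so nothing later overlaps Rohan either.
Ravi starts after Declan ends, so nothing later overlaps Declan either.
Aoife starts before Ravi ends → Ravi and Aoife overlap.
Marcus starts after Ravi ends.
Marcus starts after Aoife ends.
Overlapping pairs: Amara & Rohan, Amara & Yusuf, Aoife & Ravi — 3 in total.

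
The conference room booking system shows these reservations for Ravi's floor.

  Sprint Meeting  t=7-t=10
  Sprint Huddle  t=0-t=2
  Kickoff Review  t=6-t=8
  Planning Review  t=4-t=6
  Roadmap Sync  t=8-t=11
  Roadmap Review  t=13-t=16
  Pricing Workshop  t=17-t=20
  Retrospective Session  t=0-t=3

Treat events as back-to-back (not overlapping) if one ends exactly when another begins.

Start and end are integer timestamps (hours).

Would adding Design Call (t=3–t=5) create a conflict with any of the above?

Yes — it overlaps Planning Review

Sprint Huddle: ends t=2 at or before Design Call starts t=3 → clear.
Retrospective Session: ends t=3 at or before Design Call starts t=3 → clear.
Planning Review: starts t=4 before Design Call ends t=5, and ends t=6 after Design Call starts t=3 → overlap.
Kickoff Review: starts t=6 at or after Design Call ends t=5 → clear.
Sprint Meeting: starts t=7 at or after Design Call ends t=5 → clear.
Roadmap Sync: starts t=8 at or after Design Call ends t=5 → clear.
Roadmap Review: starts t=13 at or after Design Call ends t=5 → clear.
Pricing Workshop: starts t=17 at or after Design Call ends t=5 → clear.
Design Call overlaps Planning Review.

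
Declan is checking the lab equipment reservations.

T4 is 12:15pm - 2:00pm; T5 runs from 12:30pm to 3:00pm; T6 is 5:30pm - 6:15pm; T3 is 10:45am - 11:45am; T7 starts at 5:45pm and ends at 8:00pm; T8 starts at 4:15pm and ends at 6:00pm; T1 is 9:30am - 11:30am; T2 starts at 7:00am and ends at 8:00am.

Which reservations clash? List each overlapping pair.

T1 & T3, T4 & T5, T6 & T7, T6 & T8, T7 & T8

Sorted by start: T2, T1, T3, T4, T5, T8, T6, T7.
T1 starts after T2 ends; T2 is clear from here.
T3 starts before T1 ends → T1 and T3 overlap.
T4 starts after T1 ends; T1 is clear from here.
T4 starts after T3 ends; T3 is clear from here.
T5 starts before T4 ends → T4 and T5 overlap.
T8 starts after T4 ends; T4 is clear from here.
T8 starts after T5 ends; T5 is clear from here.
T6 starts before T8 ends → T8 and T6 overlap.
T7 starts before T8 ends → T8 and T7 overlap.
T7 starts before T6 ends → T6 and T7 overlap.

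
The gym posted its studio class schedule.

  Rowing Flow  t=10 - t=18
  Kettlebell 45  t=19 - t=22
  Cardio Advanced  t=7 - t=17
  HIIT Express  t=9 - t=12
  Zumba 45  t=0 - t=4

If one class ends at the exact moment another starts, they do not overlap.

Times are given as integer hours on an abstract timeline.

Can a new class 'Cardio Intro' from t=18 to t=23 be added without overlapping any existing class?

No — it overlaps Kettlebell 45

Zumba 45: ends t=4 at or before Cardio Intro starts t=18 → clear.
Cardio Advanced: ends t=17 at or before Cardio Intro starts t=18 → clear.
HIIT Express: ends t=12 at or before Cardio Intro starts t=18 → clear.
Rowing Flow: ends t=18 at or before Cardio Intro starts t=18 → clear.
Kettlebell 45: starts t=19 before Cardio Intro ends t=23, and ends t=22 after Cardio Intro starts t=18 → overlap.
Cardio Intro overlaps Kettlebell 45.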